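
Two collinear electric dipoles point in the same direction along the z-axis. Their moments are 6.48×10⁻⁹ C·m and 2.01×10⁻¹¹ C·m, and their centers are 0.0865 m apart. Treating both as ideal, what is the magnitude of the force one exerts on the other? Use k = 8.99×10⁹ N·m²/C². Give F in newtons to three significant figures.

On-axis field of dipole 1 at distance r: E = 2kp₁/r³. Force on dipole 2 is F = p₂·dE/dr (gradient along axis).
dE/dr = −6kp₁/r⁴, so |F| = 6kp₁p₂/r⁴ (attractive for aligned moments).
F = 6(8.99×10⁹)(6.48×10⁻⁹)(2.01×10⁻¹¹)/(0.0865)⁴ = 1.255×10⁻⁴ N.

F ≈ 1.25×10⁻⁴ N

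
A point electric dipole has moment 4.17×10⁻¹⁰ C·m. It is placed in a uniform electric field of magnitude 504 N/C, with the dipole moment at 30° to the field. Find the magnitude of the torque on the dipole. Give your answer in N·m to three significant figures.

τ ≈ 1.05×10⁻⁷ N·m

Torque on an electric dipole: τ = pE sinθ.
τ = (4.17×10⁻¹⁰)(504)·sin30° = 1.051×10⁻⁷ N·m.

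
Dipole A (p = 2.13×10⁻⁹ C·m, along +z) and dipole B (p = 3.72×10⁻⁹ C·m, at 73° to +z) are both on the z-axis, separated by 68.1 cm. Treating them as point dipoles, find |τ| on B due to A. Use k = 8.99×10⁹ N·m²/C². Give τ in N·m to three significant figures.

τ ≈ 4.31×10⁻⁷ N·m

The second dipole sits on the axis of the first, so the field there is axial: E₁ = 2kp₁/r³ along +z.
E₁ = 2(8.99×10⁹)(2.13×10⁻⁹)/(0.681)³ = 121.3 N/C.
Torque on the second dipole: τ = p₂ E₁ sinθ.
τ = (3.72×10⁻⁹)(121.3)·sin73° = 4.314×10⁻⁷ N·m.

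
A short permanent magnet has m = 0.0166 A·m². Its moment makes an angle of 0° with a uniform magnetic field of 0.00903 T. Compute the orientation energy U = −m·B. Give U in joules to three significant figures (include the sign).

U = −m·B = −mB cosθ.
U = −(0.0166)(0.00903)·cos0° = -1.499×10⁻⁴ J.

U ≈ -1.50×10⁻⁴ J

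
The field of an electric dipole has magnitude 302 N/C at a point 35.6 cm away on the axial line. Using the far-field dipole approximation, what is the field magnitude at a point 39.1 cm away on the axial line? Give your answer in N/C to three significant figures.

Dipole fields scale as 1/r³ in the far field; the geometry is the same at both points.
E₂ = E₁ · (r₁/r₂)³ = 302 · (35.6/39.1)³.
(r₁/r₂)³ = (0.9105)³ = 0.7548.
E₂ ≈ 227.9 N/C.

E ≈ 228 N/C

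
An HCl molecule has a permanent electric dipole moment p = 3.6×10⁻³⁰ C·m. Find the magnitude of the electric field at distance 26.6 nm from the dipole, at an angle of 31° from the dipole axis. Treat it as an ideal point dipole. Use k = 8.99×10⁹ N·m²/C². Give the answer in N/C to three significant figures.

At angle θ the dipole field magnitude is E = (kp/r³)·√(1 + 3cos²θ).
kp/r³ = (8.99×10⁹)(3.60×10⁻³⁰) / (2.66×10⁻⁸)³ = 1720 N/C.
√(1 + 3cos²31°) = √(1 + 3·0.7347) = √3.2042 ≈ 1.7900.
E ≈ 1720 × 1.790 = 3078 N/C.

E ≈ 3080 N/C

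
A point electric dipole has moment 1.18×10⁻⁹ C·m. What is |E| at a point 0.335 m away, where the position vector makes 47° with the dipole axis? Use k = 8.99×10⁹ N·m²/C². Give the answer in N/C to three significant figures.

At angle θ the dipole field magnitude is E = (kp/r³)·√(1 + 3cos²θ).
kp/r³ = (8.99×10⁹)(1.18×10⁻⁹) / (0.335)³ = 282.2 N/C.
√(1 + 3cos²47°) = √(1 + 3·0.4651) = √2.3954 ≈ 1.5477.
E ≈ 282.2 × 1.548 = 436.7 N/C.

E ≈ 437 N/C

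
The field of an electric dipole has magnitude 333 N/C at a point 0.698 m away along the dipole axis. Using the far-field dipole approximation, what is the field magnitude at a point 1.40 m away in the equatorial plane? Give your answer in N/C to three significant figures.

E ≈ 20.6 N/C

Dipole fields scale as 1/r³ in the far field.
The axial field is twice the equatorial field at the same r, so the geometry factor is 1/2.
E₂ = E₁ · (1/2) · (r₁/r₂)³ = 333 · 0.5 · (0.698/1.40)³.
(r₁/r₂)³ = (0.4986)³ = 0.1239.
E₂ ≈ 20.63 N/C.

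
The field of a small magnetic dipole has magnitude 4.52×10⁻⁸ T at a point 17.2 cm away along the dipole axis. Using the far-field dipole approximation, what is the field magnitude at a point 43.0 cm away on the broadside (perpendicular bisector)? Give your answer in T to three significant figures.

B ≈ 1.45×10⁻⁹ T

Dipole fields scale as 1/r³ in the far field.
The axial field is twice the equatorial field at the same r, so the geometry factor is 1/2.
B₂ = B₁ · (1/2) · (r₁/r₂)³ = 4.52×10⁻⁸ · 0.5 · (17.2/43.0)³.
(r₁/r₂)³ = (0.4)³ = 0.064.
B₂ ≈ 1.446×10⁻⁹ T.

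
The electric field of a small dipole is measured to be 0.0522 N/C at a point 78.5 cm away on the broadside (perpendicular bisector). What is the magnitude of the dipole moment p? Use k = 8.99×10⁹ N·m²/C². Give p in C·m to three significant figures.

p ≈ 2.81×10⁻¹² C·m

In the equatorial plane E = kp/r³, so p = Er³/(k).
p = (0.0522)·(0.785)³ / (8.99×10⁹) = 2.809×10⁻¹² C·m.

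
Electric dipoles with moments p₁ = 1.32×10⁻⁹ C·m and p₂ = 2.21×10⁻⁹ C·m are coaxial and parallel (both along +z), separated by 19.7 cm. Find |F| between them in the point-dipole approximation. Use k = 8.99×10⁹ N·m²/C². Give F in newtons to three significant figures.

F ≈ 1.04×10⁻⁴ N

On-axis field of dipole 1 at distance r: E = 2kp₁/r³. Force on dipole 2 is F = p₂·dE/dr (gradient along axis).
dE/dr = −6kp₁/r⁴, so |F| = 6kp₁p₂/r⁴ (attractive for aligned moments).
F = 6(8.99×10⁹)(1.32×10⁻⁹)(2.21×10⁻⁹)/(0.197)⁴ = 1.045×10⁻⁴ N.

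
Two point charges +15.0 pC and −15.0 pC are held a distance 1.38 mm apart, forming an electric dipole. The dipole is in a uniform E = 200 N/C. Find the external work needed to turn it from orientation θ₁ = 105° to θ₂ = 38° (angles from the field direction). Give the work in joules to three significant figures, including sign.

W ≈ -4.33×10⁻¹² J

Dipole moment p = qd = (1.50×10⁻¹¹ C)(0.00138 m) = 2.07×10⁻¹⁴ C·m.
W_ext = ΔU = U(θ₂) − U(θ₁) = −pE cosθ₂ − (−pE cosθ₁) = pE(cosθ₁ − cosθ₂).
W = (2.07×10⁻¹⁴)(200)·(cos105° − cos38°) = (4.140×10⁻¹²)·(-1.0468) = -4.334×10⁻¹² J.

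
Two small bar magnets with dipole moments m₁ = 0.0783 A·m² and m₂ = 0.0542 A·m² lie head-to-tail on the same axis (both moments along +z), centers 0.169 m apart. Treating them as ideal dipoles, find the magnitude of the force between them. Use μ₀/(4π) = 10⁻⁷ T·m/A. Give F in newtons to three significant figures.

On-axis B of dipole 1: B = (μ₀/4π)·2m₁/r³. Force on dipole 2: F = m₂·dB/dr.
dB/dr = −(μ₀/4π)·6m₁/r⁴, so |F| = (μ₀/4π)·6m₁m₂/r⁴.
F = 6(10⁻⁷)(0.0783)(0.0542)/(0.169)⁴ = 3.122×10⁻⁶ N.

F ≈ 3.12×10⁻⁶ N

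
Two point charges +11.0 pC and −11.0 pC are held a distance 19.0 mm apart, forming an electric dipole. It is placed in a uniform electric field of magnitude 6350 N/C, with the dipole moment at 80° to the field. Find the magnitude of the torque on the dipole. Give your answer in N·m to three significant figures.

τ ≈ 1.31×10⁻⁹ N·m

Dipole moment p = qd = (1.10×10⁻¹¹ C)(0.0190 m) = 2.09×10⁻¹³ C·m.
Torque on an electric dipole: τ = pE sinθ.
τ = (2.09×10⁻¹³)(6350)·sin80° = 1.307×10⁻⁹ N·m.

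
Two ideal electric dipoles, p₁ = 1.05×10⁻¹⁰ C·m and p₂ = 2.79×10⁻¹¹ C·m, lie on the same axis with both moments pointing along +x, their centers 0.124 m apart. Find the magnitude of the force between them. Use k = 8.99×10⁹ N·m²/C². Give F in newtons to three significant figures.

On-axis field of dipole 1 at distance r: E = 2kp₁/r³. Force on dipole 2 is F = p₂·dE/dr (gradient along axis).
dE/dr = −6kp₁/r⁴, so |F| = 6kp₁p₂/r⁴ (attractive for aligned moments).
F = 6(8.99×10⁹)(1.05×10⁻¹⁰)(2.79×10⁻¹¹)/(0.124)⁴ = 6.684×10⁻⁷ N.

F ≈ 6.68×10⁻⁷ N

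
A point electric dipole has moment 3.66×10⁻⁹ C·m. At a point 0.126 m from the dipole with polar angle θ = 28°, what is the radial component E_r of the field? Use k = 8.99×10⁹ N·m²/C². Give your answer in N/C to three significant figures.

E_r ≈ 2.90×10⁴ N/C

For a dipole, E_r = (2kp cosθ)/r³.
kp/r³ = (8.99×10⁹)(3.66×10⁻⁹)/(0.126)³ = 1.645×10⁴ N/C.
E_r = 2·1.645×10⁴·cos28° = 2.905×10⁴ N/C.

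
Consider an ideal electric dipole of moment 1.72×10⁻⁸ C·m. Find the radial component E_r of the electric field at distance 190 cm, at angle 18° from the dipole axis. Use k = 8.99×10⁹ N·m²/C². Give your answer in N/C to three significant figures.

For a dipole, E_r = (2kp cosθ)/r³.
kp/r³ = (8.99×10⁹)(1.72×10⁻⁸)/(1.90)³ = 22.54 N/C.
E_r = 2·22.54·cos18° = 42.88 N/C.

E_r ≈ 42.9 N/C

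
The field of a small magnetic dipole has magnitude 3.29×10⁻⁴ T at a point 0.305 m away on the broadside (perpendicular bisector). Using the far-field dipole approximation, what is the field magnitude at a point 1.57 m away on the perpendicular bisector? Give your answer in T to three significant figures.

Dipole fields scale as 1/r³ in the far field; the geometry is the same at both points.
B₂ = B₁ · (r₁/r₂)³ = 3.29×10⁻⁴ · (0.305/1.57)³.
(r₁/r₂)³ = (0.1943)³ = 0.007332.
B₂ ≈ 2.412×10⁻⁶ T.

B ≈ 2.41×10⁻⁶ T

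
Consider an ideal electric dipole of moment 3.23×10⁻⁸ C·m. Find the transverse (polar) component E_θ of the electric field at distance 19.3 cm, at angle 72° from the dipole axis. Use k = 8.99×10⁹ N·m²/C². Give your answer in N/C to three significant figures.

For a dipole, E_θ = (kp sinθ)/r³.
kp/r³ = (8.99×10⁹)(3.23×10⁻⁸)/(0.193)³ = 4.039×10⁴ N/C.
E_θ = 4.039×10⁴·sin72° = 3.841×10⁴ N/C.

E_θ ≈ 3.84×10⁴ N/C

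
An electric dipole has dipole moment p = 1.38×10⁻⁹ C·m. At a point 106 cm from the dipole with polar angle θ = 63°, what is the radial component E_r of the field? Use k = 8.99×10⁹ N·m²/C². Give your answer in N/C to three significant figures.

E_r ≈ 9.46 N/C

For a dipole, E_r = (2kp cosθ)/r³.
kp/r³ = (8.99×10⁹)(1.38×10⁻⁹)/(1.06)³ = 10.42 N/C.
E_r = 2·10.42·cos63° = 9.458 N/C.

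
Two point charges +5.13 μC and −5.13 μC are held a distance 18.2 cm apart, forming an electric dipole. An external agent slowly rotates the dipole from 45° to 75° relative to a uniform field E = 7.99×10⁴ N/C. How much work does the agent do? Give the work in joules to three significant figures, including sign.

W ≈ 0.0334 J

Dipole moment p = qd = (5.13×10⁻⁶ C)(0.182 m) = 9.337×10⁻⁷ C·m.
W_ext = ΔU = U(θ₂) − U(θ₁) = −pE cosθ₂ − (−pE cosθ₁) = pE(cosθ₁ − cosθ₂).
W = (9.337×10⁻⁷)(7.99×10⁴)·(cos45° − cos75°) = (0.07460)·(+0.4483) = 0.03344 J.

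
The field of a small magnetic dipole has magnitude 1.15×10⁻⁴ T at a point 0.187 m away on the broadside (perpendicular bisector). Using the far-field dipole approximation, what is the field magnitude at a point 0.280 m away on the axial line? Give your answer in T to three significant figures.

Dipole fields scale as 1/r³ in the far field.
The axial field is twice the equatorial field at the same r, so the geometry factor is 2/1.
B₂ = B₁ · (2/1) · (r₁/r₂)³ = 1.15×10⁻⁴ · 2 · (0.187/0.280)³.
(r₁/r₂)³ = (0.6679)³ = 0.2979.
B₂ ≈ 6.851×10⁻⁵ T.

B ≈ 6.85×10⁻⁵ T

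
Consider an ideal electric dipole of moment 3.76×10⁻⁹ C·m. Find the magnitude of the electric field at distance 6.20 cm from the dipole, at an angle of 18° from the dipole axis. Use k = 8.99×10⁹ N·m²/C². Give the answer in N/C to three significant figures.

E ≈ 2.73×10⁵ N/C

At angle θ the dipole field magnitude is E = (kp/r³)·√(1 + 3cos²θ).
kp/r³ = (8.99×10⁹)(3.76×10⁻⁹) / (0.0620)³ = 1.418×10⁵ N/C.
√(1 + 3cos²18°) = √(1 + 3·0.9045) = √3.7135 ≈ 1.9271.
E ≈ 1.418×10⁵ × 1.927 = 2.733×10⁵ N/C.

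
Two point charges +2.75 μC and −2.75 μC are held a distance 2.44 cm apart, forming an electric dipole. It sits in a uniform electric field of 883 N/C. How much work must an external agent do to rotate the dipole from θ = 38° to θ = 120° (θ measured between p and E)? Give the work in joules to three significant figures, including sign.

W ≈ 7.63×10⁻⁵ J

Dipole moment p = qd = (2.75×10⁻⁶ C)(0.0244 m) = 6.71×10⁻⁸ C·m.
W_ext = ΔU = U(θ₂) − U(θ₁) = −pE cosθ₂ − (−pE cosθ₁) = pE(cosθ₁ − cosθ₂).
W = (6.71×10⁻⁸)(883)·(cos38° − cos120°) = (5.925×10⁻⁵)·(+1.2880) = 7.631×10⁻⁵ J.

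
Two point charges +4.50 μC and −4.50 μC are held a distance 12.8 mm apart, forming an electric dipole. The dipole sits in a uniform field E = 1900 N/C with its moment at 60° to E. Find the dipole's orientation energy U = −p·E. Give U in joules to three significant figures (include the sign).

U ≈ -5.47×10⁻⁵ J

Dipole moment p = qd = (4.50×10⁻⁶ C)(0.0128 m) = 5.76×10⁻⁸ C·m.
U = −p·E = −pE cosθ.
U = −(5.76×10⁻⁸)(1900)·cos60° = -5.472×10⁻⁵ J.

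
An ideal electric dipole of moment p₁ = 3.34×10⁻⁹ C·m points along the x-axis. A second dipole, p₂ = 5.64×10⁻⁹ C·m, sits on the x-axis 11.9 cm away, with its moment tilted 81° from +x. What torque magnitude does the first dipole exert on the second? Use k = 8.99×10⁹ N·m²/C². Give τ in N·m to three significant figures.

τ ≈ 1.99×10⁻⁴ N·m

The second dipole sits on the axis of the first, so the field there is axial: E₁ = 2kp₁/r³ along +x.
E₁ = 2(8.99×10⁹)(3.34×10⁻⁹)/(0.119)³ = 3.564×10⁴ N/C.
Torque on the second dipole: τ = p₂ E₁ sinθ.
τ = (5.64×10⁻⁹)(3.564×10⁴)·sin81° = 1.985×10⁻⁴ N·m.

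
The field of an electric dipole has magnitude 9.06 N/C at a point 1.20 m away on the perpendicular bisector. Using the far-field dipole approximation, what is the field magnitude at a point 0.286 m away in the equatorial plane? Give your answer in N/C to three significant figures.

Dipole fields scale as 1/r³ in the far field; the geometry is the same at both points.
E₂ = E₁ · (r₁/r₂)³ = 9.06 · (1.20/0.286)³.
(r₁/r₂)³ = (4.196)³ = 73.87.
E₂ ≈ 669.2 N/C.

E ≈ 669 N/C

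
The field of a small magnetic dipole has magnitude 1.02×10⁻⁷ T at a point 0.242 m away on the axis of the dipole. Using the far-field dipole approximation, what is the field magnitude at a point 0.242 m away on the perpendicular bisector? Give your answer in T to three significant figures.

B ≈ 5.10×10⁻⁸ T

Dipole fields scale as 1/r³ in the far field.
The axial field is twice the equatorial field at the same r, so the geometry factor is 1/2.
B₂ = B₁ · (1/2) · (r₁/r₂)³ = 1.02×10⁻⁷ · 0.5 · (0.242/0.242)³.
(r₁/r₂)³ = (1)³ = 1.
B₂ ≈ 5.100×10⁻⁸ T.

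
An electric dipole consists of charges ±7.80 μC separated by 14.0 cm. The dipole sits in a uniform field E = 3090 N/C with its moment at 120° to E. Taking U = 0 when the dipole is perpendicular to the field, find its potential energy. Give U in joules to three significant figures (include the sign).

Dipole moment p = qd = (7.80×10⁻⁶ C)(0.140 m) = 1.092×10⁻⁶ C·m.
U = −p·E = −pE cosθ.
U = −(1.092×10⁻⁶)(3090)·cos120° = 0.001687 J.

U ≈ 0.00169 J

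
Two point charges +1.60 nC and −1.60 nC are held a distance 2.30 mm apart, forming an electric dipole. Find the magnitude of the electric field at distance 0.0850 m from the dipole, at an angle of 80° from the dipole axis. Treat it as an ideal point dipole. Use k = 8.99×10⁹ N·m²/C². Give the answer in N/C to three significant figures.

E ≈ 56.3 N/C

Dipole moment p = qd = (1.60×10⁻⁹ C)(0.00230 m) = 3.68×10⁻¹² C·m.
At angle θ the dipole field magnitude is E = (kp/r³)·√(1 + 3cos²θ).
kp/r³ = (8.99×10⁹)(3.68×10⁻¹²) / (0.0850)³ = 53.87 N/C.
√(1 + 3cos²80°) = √(1 + 3·0.0302) = √1.0905 ≈ 1.0443.
E ≈ 53.87 × 1.044 = 56.25 N/C.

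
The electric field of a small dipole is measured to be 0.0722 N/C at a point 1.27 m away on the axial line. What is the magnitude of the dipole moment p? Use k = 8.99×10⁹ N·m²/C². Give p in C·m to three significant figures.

p ≈ 8.23×10⁻¹² C·m

On axis E = 2kp/r³, so p = Er³/(2k).
p = (0.0722)·(1.27)³ / (2·8.99×10⁹) = 8.225×10⁻¹² C·m.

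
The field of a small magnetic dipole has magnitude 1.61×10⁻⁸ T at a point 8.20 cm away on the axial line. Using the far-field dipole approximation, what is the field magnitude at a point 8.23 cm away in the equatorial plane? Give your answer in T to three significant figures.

B ≈ 7.96×10⁻⁹ T

Dipole fields scale as 1/r³ in the far field.
The axial field is twice the equatorial field at the same r, so the geometry factor is 1/2.
B₂ = B₁ · (1/2) · (r₁/r₂)³ = 1.61×10⁻⁸ · 0.5 · (8.20/8.23)³.
(r₁/r₂)³ = (0.9964)³ = 0.9891.
B₂ ≈ 7.962×10⁻⁹ T.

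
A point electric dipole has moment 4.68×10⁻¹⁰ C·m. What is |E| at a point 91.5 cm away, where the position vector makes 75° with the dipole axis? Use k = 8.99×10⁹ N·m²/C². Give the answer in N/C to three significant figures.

At angle θ the dipole field magnitude is E = (kp/r³)·√(1 + 3cos²θ).
kp/r³ = (8.99×10⁹)(4.68×10⁻¹⁰) / (0.915)³ = 5.492 N/C.
√(1 + 3cos²75°) = √(1 + 3·0.0670) = √1.2010 ≈ 1.0959.
E ≈ 5.492 × 1.096 = 6.019 N/C.

E ≈ 6.02 N/C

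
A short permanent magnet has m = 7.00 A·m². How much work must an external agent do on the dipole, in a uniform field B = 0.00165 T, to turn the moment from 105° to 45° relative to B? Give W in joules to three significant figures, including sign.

W ≈ -0.0112 J

W_ext = ΔU = −mB cosθ₂ + mB cosθ₁ = mB(cosθ₁ − cosθ₂).
W = (7.00)(0.00165)·(cos105° − cos45°) = (0.01155)·(-0.9659) = -0.01116 J.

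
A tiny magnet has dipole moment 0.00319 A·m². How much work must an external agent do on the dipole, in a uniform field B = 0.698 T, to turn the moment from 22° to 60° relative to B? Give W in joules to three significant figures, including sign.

W_ext = ΔU = −mB cosθ₂ + mB cosθ₁ = mB(cosθ₁ − cosθ₂).
W = (0.00319)(0.698)·(cos22° − cos60°) = (0.002227)·(+0.4272) = 9.512×10⁻⁴ J.

W ≈ 9.51×10⁻⁴ J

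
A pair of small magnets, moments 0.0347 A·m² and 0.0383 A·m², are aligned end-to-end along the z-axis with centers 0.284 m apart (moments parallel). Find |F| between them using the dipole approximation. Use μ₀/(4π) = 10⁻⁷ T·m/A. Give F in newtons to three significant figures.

F ≈ 1.23×10⁻⁷ N

On-axis B of dipole 1: B = (μ₀/4π)·2m₁/r³. Force on dipole 2: F = m₂·dB/dr.
dB/dr = −(μ₀/4π)·6m₁/r⁴, so |F| = (μ₀/4π)·6m₁m₂/r⁴.
F = 6(10⁻⁷)(0.0347)(0.0383)/(0.284)⁴ = 1.226×10⁻⁷ N.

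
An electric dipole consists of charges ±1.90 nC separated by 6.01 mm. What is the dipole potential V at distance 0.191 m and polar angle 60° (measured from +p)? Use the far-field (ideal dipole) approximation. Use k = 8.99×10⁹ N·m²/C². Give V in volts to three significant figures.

Dipole moment p = qd = (1.90×10⁻⁹ C)(0.00601 m) = 1.142×10⁻¹¹ C·m.
The dipole potential is V = kp cosθ / r².
V = (8.99×10⁹)(1.142×10⁻¹¹)·cos60° / (0.191)² = 1.407 V.

V ≈ 1.41 V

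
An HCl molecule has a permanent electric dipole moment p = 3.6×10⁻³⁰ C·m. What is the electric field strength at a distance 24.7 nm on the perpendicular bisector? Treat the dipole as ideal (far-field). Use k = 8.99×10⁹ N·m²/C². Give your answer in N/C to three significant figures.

On the perpendicular bisector E = kp/r³ (half the axial value at the same distance).
E = (8.99×10⁹)(3.60×10⁻³⁰) / (2.47×10⁻⁸)³ = 2148 N/C.

E ≈ 2150 N/C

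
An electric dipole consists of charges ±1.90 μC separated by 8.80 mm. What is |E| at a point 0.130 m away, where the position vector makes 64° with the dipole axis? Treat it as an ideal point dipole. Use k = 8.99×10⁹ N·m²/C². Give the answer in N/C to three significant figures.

E ≈ 8.59×10⁴ N/C

Dipole moment p = qd = (1.90×10⁻⁶ C)(0.00880 m) = 1.672×10⁻⁸ C·m.
At angle θ the dipole field magnitude is E = (kp/r³)·√(1 + 3cos²θ).
kp/r³ = (8.99×10⁹)(1.672×10⁻⁸) / (0.130)³ = 6.842×10⁴ N/C.
√(1 + 3cos²64°) = √(1 + 3·0.1922) = √1.5765 ≈ 1.2556.
E ≈ 6.842×10⁴ × 1.256 = 8.590×10⁴ N/C.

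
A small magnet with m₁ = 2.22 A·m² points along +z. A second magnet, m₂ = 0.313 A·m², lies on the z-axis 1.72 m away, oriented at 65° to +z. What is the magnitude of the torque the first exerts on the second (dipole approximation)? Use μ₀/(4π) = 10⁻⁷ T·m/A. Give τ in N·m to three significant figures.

Dipole B is on the axis of dipole A, so B₁ there is axial: B₁ = (μ₀/4π)·2m₁/r³ along +z.
B₁ = 2(10⁻⁷)(2.22)/(1.72)³ = 8.726×10⁻⁸ T.
τ = m₂ B₁ sinθ.
τ = (0.313)(8.726×10⁻⁸)·sin65° = 2.475×10⁻⁸ N·m.

τ ≈ 2.48×10⁻⁸ N·m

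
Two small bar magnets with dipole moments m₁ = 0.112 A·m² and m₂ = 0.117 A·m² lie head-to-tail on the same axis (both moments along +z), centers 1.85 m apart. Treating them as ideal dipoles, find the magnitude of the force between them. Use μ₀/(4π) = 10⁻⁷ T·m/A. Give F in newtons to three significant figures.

F ≈ 6.71×10⁻¹⁰ N

On-axis B of dipole 1: B = (μ₀/4π)·2m₁/r³. Force on dipole 2: F = m₂·dB/dr.
dB/dr = −(μ₀/4π)·6m₁/r⁴, so |F| = (μ₀/4π)·6m₁m₂/r⁴.
F = 6(10⁻⁷)(0.112)(0.117)/(1.85)⁴ = 6.712×10⁻¹⁰ N.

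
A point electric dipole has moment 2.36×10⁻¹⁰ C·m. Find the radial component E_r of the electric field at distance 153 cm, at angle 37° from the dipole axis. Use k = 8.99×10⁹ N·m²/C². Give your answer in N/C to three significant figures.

E_r ≈ 0.946 N/C

For a dipole, E_r = (2kp cosθ)/r³.
kp/r³ = (8.99×10⁹)(2.36×10⁻¹⁰)/(1.53)³ = 0.5924 N/C.
E_r = 2·0.5924·cos37° = 0.9462 N/C.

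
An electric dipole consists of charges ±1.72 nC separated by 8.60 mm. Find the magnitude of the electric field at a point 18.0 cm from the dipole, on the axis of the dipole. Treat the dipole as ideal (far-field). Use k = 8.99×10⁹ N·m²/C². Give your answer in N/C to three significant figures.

E ≈ 45.6 N/C

Dipole moment p = qd = (1.72×10⁻⁹ C)(0.00860 m) = 1.479×10⁻¹¹ C·m.
On the dipole axis E = 2kp/r³.
E = 2·(8.99×10⁹)(1.479×10⁻¹¹) / (0.180)³ = 45.60 N/C.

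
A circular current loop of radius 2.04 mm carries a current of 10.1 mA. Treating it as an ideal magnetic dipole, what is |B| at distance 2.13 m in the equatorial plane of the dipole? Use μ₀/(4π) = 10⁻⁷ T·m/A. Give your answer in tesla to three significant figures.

Magnetic moment m = IA = Iπa² = (0.0101)·π·(0.00204)² = 1.32×10⁻⁷ A·m².
In the equatorial plane B = (μ₀/4π)·m/r³ (half the axial value).
B = (10⁻⁷)·(1.32×10⁻⁷) / (2.13)³ = 1.366×10⁻¹⁵ T.

B ≈ 1.37×10⁻¹⁵ T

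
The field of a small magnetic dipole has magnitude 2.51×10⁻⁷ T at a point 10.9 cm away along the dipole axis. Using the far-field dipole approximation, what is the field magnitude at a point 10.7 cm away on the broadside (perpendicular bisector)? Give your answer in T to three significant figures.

Dipole fields scale as 1/r³ in the far field.
The axial field is twice the equatorial field at the same r, so the geometry factor is 1/2.
B₂ = B₁ · (1/2) · (r₁/r₂)³ = 2.51×10⁻⁷ · 0.5 · (10.9/10.7)³.
(r₁/r₂)³ = (1.019)³ = 1.057.
B₂ ≈ 1.327×10⁻⁷ T.

B ≈ 1.33×10⁻⁷ T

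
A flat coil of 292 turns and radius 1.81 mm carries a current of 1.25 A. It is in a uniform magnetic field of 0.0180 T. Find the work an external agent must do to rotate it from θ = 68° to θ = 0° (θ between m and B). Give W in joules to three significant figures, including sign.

m = NIA = NIπa² = 292·(1.25)·π·(0.00181)² = 0.003757 A·m².
W_ext = ΔU = −mB cosθ₂ + mB cosθ₁ = mB(cosθ₁ − cosθ₂).
W = (0.003757)(0.0180)·(cos68° − cos0°) = (6.763×10⁻⁵)·(-0.6254) = -4.229×10⁻⁵ J.

W ≈ -4.23×10⁻⁵ J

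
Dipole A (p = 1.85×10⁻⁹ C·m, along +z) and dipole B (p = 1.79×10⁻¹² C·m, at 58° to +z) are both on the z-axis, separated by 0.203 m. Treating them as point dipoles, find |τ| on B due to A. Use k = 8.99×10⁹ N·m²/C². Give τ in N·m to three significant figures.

τ ≈ 6.04×10⁻⁹ N·m

The second dipole sits on the axis of the first, so the field there is axial: E₁ = 2kp₁/r³ along +z.
E₁ = 2(8.99×10⁹)(1.85×10⁻⁹)/(0.203)³ = 3976 N/C.
Torque on the second dipole: τ = p₂ E₁ sinθ.
τ = (1.79×10⁻¹²)(3976)·sin58° = 6.036×10⁻⁹ N·m.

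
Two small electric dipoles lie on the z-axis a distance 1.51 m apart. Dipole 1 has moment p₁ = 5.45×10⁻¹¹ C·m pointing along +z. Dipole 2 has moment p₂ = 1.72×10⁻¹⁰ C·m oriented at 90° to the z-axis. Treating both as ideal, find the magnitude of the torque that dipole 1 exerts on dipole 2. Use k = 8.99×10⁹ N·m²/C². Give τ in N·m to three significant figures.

τ ≈ 4.90×10⁻¹¹ N·m

The second dipole sits on the axis of the first, so the field there is axial: E₁ = 2kp₁/r³ along +z.
E₁ = 2(8.99×10⁹)(5.45×10⁻¹¹)/(1.51)³ = 0.2846 N/C.
Torque on the second dipole: τ = p₂ E₁ sinθ.
τ = (1.72×10⁻¹⁰)(0.2846)·sin90° = 4.895×10⁻¹¹ N·m.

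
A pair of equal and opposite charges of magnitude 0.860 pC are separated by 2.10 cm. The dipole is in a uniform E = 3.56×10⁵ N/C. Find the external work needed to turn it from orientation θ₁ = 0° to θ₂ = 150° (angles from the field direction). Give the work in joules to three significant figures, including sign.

W ≈ 1.20×10⁻⁸ J

Dipole moment p = qd = (8.60×10⁻¹³ C)(0.0210 m) = 1.806×10⁻¹⁴ C·m.
W_ext = ΔU = U(θ₂) − U(θ₁) = −pE cosθ₂ − (−pE cosθ₁) = pE(cosθ₁ − cosθ₂).
W = (1.806×10⁻¹⁴)(3.56×10⁵)·(cos0° − cos150°) = (6.429×10⁻⁹)·(+1.8660) = 1.200×10⁻⁸ J.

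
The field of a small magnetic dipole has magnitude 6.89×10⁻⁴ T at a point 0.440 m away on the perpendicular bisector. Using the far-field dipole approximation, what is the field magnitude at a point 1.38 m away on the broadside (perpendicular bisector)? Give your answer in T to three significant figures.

B ≈ 2.23×10⁻⁵ T

Dipole fields scale as 1/r³ in the far field; the geometry is the same at both points.
B₂ = B₁ · (r₁/r₂)³ = 6.89×10⁻⁴ · (0.440/1.38)³.
(r₁/r₂)³ = (0.3188)³ = 0.03241.
B₂ ≈ 2.233×10⁻⁵ T.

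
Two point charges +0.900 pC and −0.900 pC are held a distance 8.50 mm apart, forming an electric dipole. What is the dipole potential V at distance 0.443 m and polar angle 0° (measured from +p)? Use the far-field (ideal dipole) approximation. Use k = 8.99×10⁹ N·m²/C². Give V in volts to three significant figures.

V ≈ 3.50×10⁻⁴ V

Dipole moment p = qd = (9.00×10⁻¹³ C)(0.00850 m) = 7.65×10⁻¹⁵ C·m.
The dipole potential is V = kp cosθ / r².
V = (8.99×10⁹)(7.65×10⁻¹⁵)·cos0° / (0.443)² = 3.504×10⁻⁴ V.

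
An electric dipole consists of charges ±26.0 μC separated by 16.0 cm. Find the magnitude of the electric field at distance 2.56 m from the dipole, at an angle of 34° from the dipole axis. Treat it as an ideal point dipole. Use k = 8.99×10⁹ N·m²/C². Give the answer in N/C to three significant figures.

Dipole moment p = qd = (2.60×10⁻⁵ C)(0.160 m) = 4.16×10⁻⁶ C·m.
At angle θ the dipole field magnitude is E = (kp/r³)·√(1 + 3cos²θ).
kp/r³ = (8.99×10⁹)(4.16×10⁻⁶) / (2.56)³ = 2229 N/C.
√(1 + 3cos²34°) = √(1 + 3·0.6873) = √3.0619 ≈ 1.7498.
E ≈ 2229 × 1.750 = 3901 N/C.

E ≈ 3900 N/C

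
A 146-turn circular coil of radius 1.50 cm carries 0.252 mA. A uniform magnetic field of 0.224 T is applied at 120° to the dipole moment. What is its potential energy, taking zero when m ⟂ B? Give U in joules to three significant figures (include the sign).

m = NIA = NIπa² = 146·(2.52×10⁻⁴)·π·(0.0150)² = 2.601×10⁻⁵ A·m².
U = −m·B = −mB cosθ.
U = −(2.601×10⁻⁵)(0.224)·cos120° = 2.913×10⁻⁶ J.

U ≈ 2.91×10⁻⁶ J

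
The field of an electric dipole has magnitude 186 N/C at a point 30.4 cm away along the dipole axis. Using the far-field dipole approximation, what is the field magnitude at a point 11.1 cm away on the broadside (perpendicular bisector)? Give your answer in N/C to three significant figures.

E ≈ 1910 N/C

Dipole fields scale as 1/r³ in the far field.
The axial field is twice the equatorial field at the same r, so the geometry factor is 1/2.
E₂ = E₁ · (1/2) · (r₁/r₂)³ = 186 · 0.5 · (30.4/11.1)³.
(r₁/r₂)³ = (2.739)³ = 20.54.
E₂ ≈ 1910 N/C.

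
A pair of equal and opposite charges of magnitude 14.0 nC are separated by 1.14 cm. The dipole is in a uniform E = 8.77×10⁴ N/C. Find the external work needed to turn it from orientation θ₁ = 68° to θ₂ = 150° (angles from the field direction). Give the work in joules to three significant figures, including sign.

Dipole moment p = qd = (1.40×10⁻⁸ C)(0.0114 m) = 1.596×10⁻¹⁰ C·m.
W_ext = ΔU = U(θ₂) − U(θ₁) = −pE cosθ₂ − (−pE cosθ₁) = pE(cosθ₁ − cosθ₂).
W = (1.596×10⁻¹⁰)(8.77×10⁴)·(cos68° − cos150°) = (1.400×10⁻⁵)·(+1.2406) = 1.737×10⁻⁵ J.

W ≈ 1.74×10⁻⁵ J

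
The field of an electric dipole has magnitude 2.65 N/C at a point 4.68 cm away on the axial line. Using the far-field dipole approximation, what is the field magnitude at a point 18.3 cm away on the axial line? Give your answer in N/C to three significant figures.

Dipole fields scale as 1/r³ in the far field; the geometry is the same at both points.
E₂ = E₁ · (r₁/r₂)³ = 2.65 · (4.68/18.3)³.
(r₁/r₂)³ = (0.2557)³ = 0.01673.
E₂ ≈ 0.04432 N/C.

E ≈ 0.0443 N/C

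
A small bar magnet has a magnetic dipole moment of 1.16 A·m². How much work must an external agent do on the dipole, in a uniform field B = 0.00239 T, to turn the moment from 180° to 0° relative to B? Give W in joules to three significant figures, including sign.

W ≈ -0.00554 J

W_ext = ΔU = −mB cosθ₂ + mB cosθ₁ = mB(cosθ₁ − cosθ₂).
W = (1.16)(0.00239)·(cos180° − cos0°) = (0.002772)·(-2.0000) = -0.005545 J.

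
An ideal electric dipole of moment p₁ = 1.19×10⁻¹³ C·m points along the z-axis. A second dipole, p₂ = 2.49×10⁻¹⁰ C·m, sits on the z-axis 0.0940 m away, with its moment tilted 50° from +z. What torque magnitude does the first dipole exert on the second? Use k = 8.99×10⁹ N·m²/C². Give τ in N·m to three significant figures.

τ ≈ 4.91×10⁻¹⁰ N·m

The second dipole sits on the axis of the first, so the field there is axial: E₁ = 2kp₁/r³ along +z.
E₁ = 2(8.99×10⁹)(1.19×10⁻¹³)/(0.0940)³ = 2.576 N/C.
Torque on the second dipole: τ = p₂ E₁ sinθ.
τ = (2.49×10⁻¹⁰)(2.576)·sin50° = 4.914×10⁻¹⁰ N·m.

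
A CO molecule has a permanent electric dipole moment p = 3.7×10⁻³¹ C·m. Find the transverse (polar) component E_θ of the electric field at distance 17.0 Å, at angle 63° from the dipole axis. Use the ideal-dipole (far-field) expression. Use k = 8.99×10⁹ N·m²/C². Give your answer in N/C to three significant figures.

E_θ ≈ 6.03×10⁵ N/C

For a dipole, E_θ = (kp sinθ)/r³.
kp/r³ = (8.99×10⁹)(3.70×10⁻³¹)/(1.70×10⁻⁹)³ = 6.770×10⁵ N/C.
E_θ = 6.770×10⁵·sin63° = 6.032×10⁵ N/C.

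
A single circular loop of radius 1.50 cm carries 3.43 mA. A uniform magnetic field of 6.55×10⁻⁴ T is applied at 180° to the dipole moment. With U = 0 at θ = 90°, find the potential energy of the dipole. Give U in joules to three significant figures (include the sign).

U ≈ 1.59×10⁻⁹ J

Magnetic moment m = IA = Iπa² = (0.00343)·π·(0.0150)² = 2.425×10⁻⁶ A·m².
U = −m·B = −mB cosθ.
U = −(2.425×10⁻⁶)(6.55×10⁻⁴)·cos180° = 1.588×10⁻⁹ J.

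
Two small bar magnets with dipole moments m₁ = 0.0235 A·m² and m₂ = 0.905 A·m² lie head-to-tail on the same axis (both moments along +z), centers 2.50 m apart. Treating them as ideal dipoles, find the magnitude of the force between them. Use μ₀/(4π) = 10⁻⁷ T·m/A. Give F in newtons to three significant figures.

F ≈ 3.27×10⁻¹⁰ N

On-axis B of dipole 1: B = (μ₀/4π)·2m₁/r³. Force on dipole 2: F = m₂·dB/dr.
dB/dr = −(μ₀/4π)·6m₁/r⁴, so |F| = (μ₀/4π)·6m₁m₂/r⁴.
F = 6(10⁻⁷)(0.0235)(0.905)/(2.50)⁴ = 3.267×10⁻¹⁰ N.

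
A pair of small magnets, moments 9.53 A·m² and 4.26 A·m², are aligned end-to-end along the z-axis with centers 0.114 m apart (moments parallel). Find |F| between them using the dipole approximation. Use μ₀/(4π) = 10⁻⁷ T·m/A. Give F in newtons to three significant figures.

F ≈ 0.144 N

On-axis B of dipole 1: B = (μ₀/4π)·2m₁/r³. Force on dipole 2: F = m₂·dB/dr.
dB/dr = −(μ₀/4π)·6m₁/r⁴, so |F| = (μ₀/4π)·6m₁m₂/r⁴.
F = 6(10⁻⁷)(9.53)(4.26)/(0.114)⁴ = 0.1442 N.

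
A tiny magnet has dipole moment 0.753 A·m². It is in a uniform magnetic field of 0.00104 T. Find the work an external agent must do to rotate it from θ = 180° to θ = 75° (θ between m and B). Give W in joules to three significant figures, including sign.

W ≈ -9.86×10⁻⁴ J

W_ext = ΔU = −mB cosθ₂ + mB cosθ₁ = mB(cosθ₁ − cosθ₂).
W = (0.753)(0.00104)·(cos180° − cos75°) = (7.831×10⁻⁴)·(-1.2588) = -9.858×10⁻⁴ J.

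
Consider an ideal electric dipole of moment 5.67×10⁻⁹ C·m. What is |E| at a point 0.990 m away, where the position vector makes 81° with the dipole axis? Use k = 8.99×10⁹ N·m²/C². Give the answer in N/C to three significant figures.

At angle θ the dipole field magnitude is E = (kp/r³)·√(1 + 3cos²θ).
kp/r³ = (8.99×10⁹)(5.67×10⁻⁹) / (0.990)³ = 52.53 N/C.
√(1 + 3cos²81°) = √(1 + 3·0.0245) = √1.0734 ≈ 1.0361.
E ≈ 52.53 × 1.036 = 54.43 N/C.

E ≈ 54.4 N/C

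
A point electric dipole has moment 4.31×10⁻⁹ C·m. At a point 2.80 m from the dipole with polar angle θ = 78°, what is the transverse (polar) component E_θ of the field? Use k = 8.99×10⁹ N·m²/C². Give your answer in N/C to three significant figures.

E_θ ≈ 1.73 N/C

For a dipole, E_θ = (kp sinθ)/r³.
kp/r³ = (8.99×10⁹)(4.31×10⁻⁹)/(2.80)³ = 1.765 N/C.
E_θ = 1.765·sin78° = 1.727 N/C.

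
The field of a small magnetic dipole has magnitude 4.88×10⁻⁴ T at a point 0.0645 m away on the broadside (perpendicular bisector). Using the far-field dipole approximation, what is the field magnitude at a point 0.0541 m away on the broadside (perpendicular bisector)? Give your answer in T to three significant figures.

B ≈ 8.27×10⁻⁴ T

Dipole fields scale as 1/r³ in the far field; the geometry is the same at both points.
B₂ = B₁ · (r₁/r₂)³ = 4.88×10⁻⁴ · (0.0645/0.0541)³.
(r₁/r₂)³ = (1.192)³ = 1.695.
B₂ ≈ 8.270×10⁻⁴ T.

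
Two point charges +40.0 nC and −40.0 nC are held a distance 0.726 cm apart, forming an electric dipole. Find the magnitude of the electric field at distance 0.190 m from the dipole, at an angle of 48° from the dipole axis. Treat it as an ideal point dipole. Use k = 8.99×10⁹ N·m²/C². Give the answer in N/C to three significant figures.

Dipole moment p = qd = (4.00×10⁻⁸ C)(0.00726 m) = 2.904×10⁻¹⁰ C·m.
At angle θ the dipole field magnitude is E = (kp/r³)·√(1 + 3cos²θ).
kp/r³ = (8.99×10⁹)(2.904×10⁻¹⁰) / (0.190)³ = 380.6 N/C.
√(1 + 3cos²48°) = √(1 + 3·0.4477) = √2.3432 ≈ 1.5308.
E ≈ 380.6 × 1.531 = 582.6 N/C.

E ≈ 583 N/C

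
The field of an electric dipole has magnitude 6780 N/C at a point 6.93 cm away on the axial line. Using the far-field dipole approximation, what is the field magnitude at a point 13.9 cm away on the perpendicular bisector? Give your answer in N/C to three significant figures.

Dipole fields scale as 1/r³ in the far field.
The axial field is twice the equatorial field at the same r, so the geometry factor is 1/2.
E₂ = E₁ · (1/2) · (r₁/r₂)³ = 6780 · 0.5 · (6.93/13.9)³.
(r₁/r₂)³ = (0.4986)³ = 0.1239.
E₂ ≈ 420.1 N/C.

E ≈ 420 N/C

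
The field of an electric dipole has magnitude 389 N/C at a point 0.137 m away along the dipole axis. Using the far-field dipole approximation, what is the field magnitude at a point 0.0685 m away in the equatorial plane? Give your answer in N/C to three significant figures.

Dipole fields scale as 1/r³ in the far field.
The axial field is twice the equatorial field at the same r, so the geometry factor is 1/2.
E₂ = E₁ · (1/2) · (r₁/r₂)³ = 389 · 0.5 · (0.137/0.0685)³.
(r₁/r₂)³ = (2)³ = 8.
E₂ ≈ 1556 N/C.

E ≈ 1560 N/C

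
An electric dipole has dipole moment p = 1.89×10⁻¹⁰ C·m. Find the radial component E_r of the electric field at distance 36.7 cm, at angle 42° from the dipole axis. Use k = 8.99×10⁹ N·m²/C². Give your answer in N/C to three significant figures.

For a dipole, E_r = (2kp cosθ)/r³.
kp/r³ = (8.99×10⁹)(1.89×10⁻¹⁰)/(0.367)³ = 34.37 N/C.
E_r = 2·34.37·cos42° = 51.09 N/C.

E_r ≈ 51.1 N/C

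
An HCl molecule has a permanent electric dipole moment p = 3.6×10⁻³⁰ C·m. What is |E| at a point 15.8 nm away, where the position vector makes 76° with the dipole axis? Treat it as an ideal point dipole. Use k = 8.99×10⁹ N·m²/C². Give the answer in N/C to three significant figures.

At angle θ the dipole field magnitude is E = (kp/r³)·√(1 + 3cos²θ).
kp/r³ = (8.99×10⁹)(3.60×10⁻³⁰) / (1.58×10⁻⁸)³ = 8205 N/C.
√(1 + 3cos²76°) = √(1 + 3·0.0585) = √1.1756 ≈ 1.0842.
E ≈ 8205 × 1.084 = 8896 N/C.

E ≈ 8900 N/C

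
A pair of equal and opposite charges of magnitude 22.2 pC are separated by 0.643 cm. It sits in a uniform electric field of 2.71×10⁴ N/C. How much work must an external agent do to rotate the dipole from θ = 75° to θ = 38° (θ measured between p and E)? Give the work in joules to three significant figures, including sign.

Dipole moment p = qd = (2.22×10⁻¹¹ C)(0.00643 m) = 1.427×10⁻¹³ C·m.
W_ext = ΔU = U(θ₂) − U(θ₁) = −pE cosθ₂ − (−pE cosθ₁) = pE(cosθ₁ − cosθ₂).
W = (1.427×10⁻¹³)(2.71×10⁴)·(cos75° − cos38°) = (3.867×10⁻⁹)·(-0.5292) = -2.046×10⁻⁹ J.

W ≈ -2.05×10⁻⁹ J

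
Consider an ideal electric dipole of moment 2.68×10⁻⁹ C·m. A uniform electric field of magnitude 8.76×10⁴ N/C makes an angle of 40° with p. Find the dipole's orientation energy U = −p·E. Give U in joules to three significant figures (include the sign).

U ≈ -1.80×10⁻⁴ J

U = −p·E = −pE cosθ.
U = −(2.68×10⁻⁹)(8.76×10⁴)·cos40° = -1.798×10⁻⁴ J.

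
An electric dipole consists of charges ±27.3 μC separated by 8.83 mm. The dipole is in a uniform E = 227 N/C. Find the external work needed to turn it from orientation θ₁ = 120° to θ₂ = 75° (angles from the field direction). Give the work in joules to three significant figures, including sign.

W ≈ -4.15×10⁻⁵ J

Dipole moment p = qd = (2.73×10⁻⁵ C)(0.00883 m) = 2.411×10⁻⁷ C·m.
W_ext = ΔU = U(θ₂) − U(θ₁) = −pE cosθ₂ − (−pE cosθ₁) = pE(cosθ₁ − cosθ₂).
W = (2.411×10⁻⁷)(227)·(cos120° − cos75°) = (5.473×10⁻⁵)·(-0.7588) = -4.153×10⁻⁵ J.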